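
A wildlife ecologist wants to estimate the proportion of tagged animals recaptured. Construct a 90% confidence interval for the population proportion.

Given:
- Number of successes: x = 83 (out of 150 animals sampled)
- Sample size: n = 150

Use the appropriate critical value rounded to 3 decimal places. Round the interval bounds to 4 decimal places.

Sample proportion: p̂ = 83/150 = 0.553333

Check conditions for normal approximation:
  np̂ = 83 ≥ 10 ✓
  n(1-p̂) = 67 ≥ 10 ✓

The sample is large enough, so use a z-interval (normal approximation) for the proportion.

For 90% confidence, z* = 1.645 (from standard normal table)

Standard error: SE = √(p̂(1-p̂)/n) = √(0.553333×0.446667/150) = 0.04059192

Margin of error: E = z* × SE = 1.645 × 0.04059192 = 0.066774

Z-interval: p̂ ± E = 0.553333 ± 0.066774 = (0.486560, 0.620107)

Rounded to 4 decimal places:

(0.4866, 0.6201)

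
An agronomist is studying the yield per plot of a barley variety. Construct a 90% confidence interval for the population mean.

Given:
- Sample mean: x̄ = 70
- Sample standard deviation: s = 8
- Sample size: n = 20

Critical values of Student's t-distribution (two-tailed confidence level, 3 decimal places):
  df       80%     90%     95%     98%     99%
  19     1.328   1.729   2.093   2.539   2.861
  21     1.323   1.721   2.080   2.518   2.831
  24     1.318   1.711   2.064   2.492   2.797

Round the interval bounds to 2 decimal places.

The population standard deviation σ is unknown (only the sample standard deviation s is given), so use a t-interval with df = n - 1 = 20 - 1 = 19.

For 90% confidence with df = 19, t* = 1.729 (from t-table)

Standard error: SE = s/√n = 8/√20 = 1.788854

Margin of error: E = t* × SE = 1.729 × 1.788854 = 3.0929

T-interval: x̄ ± E = 70 ± 3.0929 = (66.9071, 73.0929)

Rounded to 2 decimal places:

(66.91, 73.09)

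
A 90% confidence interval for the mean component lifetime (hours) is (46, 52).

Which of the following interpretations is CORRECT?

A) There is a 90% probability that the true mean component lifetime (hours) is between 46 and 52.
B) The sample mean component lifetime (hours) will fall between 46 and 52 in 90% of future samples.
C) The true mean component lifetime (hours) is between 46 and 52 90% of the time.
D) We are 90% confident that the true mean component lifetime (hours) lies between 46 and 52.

A confidence interval represents our confidence in the procedure, not a probability statement about the parameter.

Key concept: If we repeated this sampling process many times and computed a 90% CI each time, about 90% of those intervals would contain the true population parameter.

For this specific interval (46, 52):
- Midpoint (point estimate): 49
- Margin of error: 3

The correct interpretation is the one stating confidence that the true parameter lies in the interval — option D.

D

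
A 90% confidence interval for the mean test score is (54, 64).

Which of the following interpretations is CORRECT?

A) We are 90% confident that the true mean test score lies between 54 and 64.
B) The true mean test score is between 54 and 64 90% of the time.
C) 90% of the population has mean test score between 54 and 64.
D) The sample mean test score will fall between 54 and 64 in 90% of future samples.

A confidence interval represents our confidence in the procedure, not a probability statement about the parameter.

Key concept: If we repeated this sampling process many times and computed a 90% CI each time, about 90% of those intervals would contain the true population parameter.

For this specific interval (54, 64):
- Midpoint (point estimate): 59
- Margin of error: 5

The correct interpretation is the one stating confidence that the true parameter lies in the interval — option A.

A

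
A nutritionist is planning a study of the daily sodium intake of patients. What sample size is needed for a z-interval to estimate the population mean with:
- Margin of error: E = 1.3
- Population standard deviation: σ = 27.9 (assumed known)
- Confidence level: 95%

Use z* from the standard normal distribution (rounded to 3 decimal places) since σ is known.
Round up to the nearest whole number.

Using z* since population σ is known (z-interval formula).

For 95% confidence, z* = 1.96 (from standard normal table)

Sample size formula for z-interval: n = (z*σ/E)²

n = (1.96 × 27.9 / 1.3)²
  = (42.064615)²
  = 1769.4319

Round up to the nearest whole number: n = 1770

1770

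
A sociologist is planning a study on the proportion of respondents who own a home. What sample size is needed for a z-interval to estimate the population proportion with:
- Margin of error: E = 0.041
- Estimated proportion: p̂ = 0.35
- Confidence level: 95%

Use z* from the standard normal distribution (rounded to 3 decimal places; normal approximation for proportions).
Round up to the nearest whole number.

Using z* for proportion z-interval (normal approximation).

For 95% confidence, z* = 1.96 (from standard normal table)

Sample size formula for proportion z-interval: n = z*²p̂(1-p̂)/E²

n = 1.96² × 0.35 × 0.65 / 0.041²
  = 3.8416 × 0.2275 / 0.001681
  = 519.9072

Round up to the nearest whole number: n = 520

520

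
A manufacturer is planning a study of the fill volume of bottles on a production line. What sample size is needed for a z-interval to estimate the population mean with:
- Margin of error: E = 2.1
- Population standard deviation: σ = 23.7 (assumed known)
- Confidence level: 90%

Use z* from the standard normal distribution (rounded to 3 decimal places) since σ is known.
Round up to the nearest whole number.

Using z* since population σ is known (z-interval formula).

For 90% confidence, z* = 1.645 (from standard normal table)

Sample size formula for z-interval: n = (z*σ/E)²

n = (1.645 × 23.7 / 2.1)²
  = (18.565000)²
  = 344.6592

Round up to the nearest whole number: n = 345

345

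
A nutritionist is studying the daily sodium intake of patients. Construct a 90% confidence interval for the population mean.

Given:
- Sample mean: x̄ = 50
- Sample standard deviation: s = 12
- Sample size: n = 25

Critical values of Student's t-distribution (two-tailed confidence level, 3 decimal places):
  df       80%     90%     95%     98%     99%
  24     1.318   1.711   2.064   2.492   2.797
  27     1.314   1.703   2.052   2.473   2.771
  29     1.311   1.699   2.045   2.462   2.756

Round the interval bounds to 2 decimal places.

The population standard deviation σ is unknown (only the sample standard deviation s is given), so use a t-interval with df = n - 1 = 25 - 1 = 24.

For 90% confidence with df = 24, t* = 1.711 (from t-table)

Standard error: SE = s/√n = 12/√25 = 2.400000

Margin of error: E = t* × SE = 1.711 × 2.400000 = 4.1064

T-interval: x̄ ± E = 50 ± 4.1064 = (45.8936, 54.1064)

Rounded to 2 decimal places:

(45.89, 54.11)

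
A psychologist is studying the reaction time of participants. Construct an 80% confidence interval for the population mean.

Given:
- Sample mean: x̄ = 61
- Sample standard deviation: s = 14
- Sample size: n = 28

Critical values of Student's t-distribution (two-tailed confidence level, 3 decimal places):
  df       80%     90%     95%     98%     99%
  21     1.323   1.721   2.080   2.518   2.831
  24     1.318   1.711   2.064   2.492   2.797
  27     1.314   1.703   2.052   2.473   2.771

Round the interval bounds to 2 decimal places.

The population standard deviation σ is unknown (only the sample standard deviation s is given), so use a t-interval with df = n - 1 = 28 - 1 = 27.

For 80% confidence with df = 27, t* = 1.314 (from t-table)

Standard error: SE = s/√n = 14/√28 = 2.645751

Margin of error: E = t* × SE = 1.314 × 2.645751 = 3.4765

T-interval: x̄ ± E = 61 ± 3.4765 = (57.5235, 64.4765)

Rounded to 2 decimal places:

(57.52, 64.48)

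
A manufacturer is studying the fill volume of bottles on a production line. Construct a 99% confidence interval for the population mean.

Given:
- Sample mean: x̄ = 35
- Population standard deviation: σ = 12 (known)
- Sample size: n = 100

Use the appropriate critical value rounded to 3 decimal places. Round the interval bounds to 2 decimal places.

The population standard deviation σ is known, so use a z-interval (standard normal critical value).

For 99% confidence, z* = 2.576 (from standard normal table)

Standard error: SE = σ/√n = 12/√100 = 1.200000

Margin of error: E = z* × SE = 2.576 × 1.200000 = 3.0912

Z-interval: x̄ ± E = 35 ± 3.0912 = (31.9088, 38.0912)

Rounded to 2 decimal places:

(31.91, 38.09)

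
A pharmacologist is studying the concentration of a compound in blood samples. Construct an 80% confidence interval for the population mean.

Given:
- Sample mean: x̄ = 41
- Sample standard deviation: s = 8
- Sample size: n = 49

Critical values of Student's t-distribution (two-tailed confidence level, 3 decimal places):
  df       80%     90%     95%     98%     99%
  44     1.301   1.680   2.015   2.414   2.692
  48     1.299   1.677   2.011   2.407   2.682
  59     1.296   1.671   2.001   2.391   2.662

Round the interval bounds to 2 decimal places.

The population standard deviation σ is unknown (only the sample standard deviation s is given), so use a t-interval with df = n - 1 = 49 - 1 = 48.

For 80% confidence with df = 48, t* = 1.299 (from t-table)

Standard error: SE = s/√n = 8/√49 = 1.142857

Margin of error: E = t* × SE = 1.299 × 1.142857 = 1.4846

T-interval: x̄ ± E = 41 ± 1.4846 = (39.5154, 42.4846)

Rounded to 2 decimal places:

(39.52, 42.48)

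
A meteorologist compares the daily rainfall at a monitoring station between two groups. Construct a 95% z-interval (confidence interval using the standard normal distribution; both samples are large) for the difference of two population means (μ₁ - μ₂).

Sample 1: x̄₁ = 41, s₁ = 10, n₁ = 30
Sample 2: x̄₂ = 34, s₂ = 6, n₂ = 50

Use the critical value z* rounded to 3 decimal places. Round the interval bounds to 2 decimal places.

Both samples are large (n₁ = 30 ≥ 30, n₂ = 50 ≥ 30), so a z-interval for the difference of means applies.

Point estimate: x̄₁ - x̄₂ = 41 - 34 = 7

Standard error: SE = √(s₁²/n₁ + s₂²/n₂)
= √(10²/30 + 6²/50)
= √(3.333333 + 0.720000)
= 2.013289

For 95% confidence, z* = 1.96 (from standard normal table)
Margin of error: E = z* × SE = 1.96 × 2.013289 = 3.9460

Z-interval: (x̄₁ - x̄₂) ± E = 7 ± 3.9460 = (3.0540, 10.9460)

Rounded to 2 decimal places:

(3.05, 10.95)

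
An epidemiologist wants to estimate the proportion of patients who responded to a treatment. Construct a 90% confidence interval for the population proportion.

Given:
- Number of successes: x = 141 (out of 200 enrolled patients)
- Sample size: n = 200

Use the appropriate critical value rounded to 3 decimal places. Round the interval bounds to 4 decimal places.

Sample proportion: p̂ = 141/200 = 0.705000

Check conditions for normal approximation:
  np̂ = 141 ≥ 10 ✓
  n(1-p̂) = 59 ≥ 10 ✓

The sample is large enough, so use a z-interval (normal approximation) for the proportion.

For 90% confidence, z* = 1.645 (from standard normal table)

Standard error: SE = √(p̂(1-p̂)/n) = √(0.705000×0.295000/200) = 0.03224709

Margin of error: E = z* × SE = 1.645 × 0.03224709 = 0.053046

Z-interval: p̂ ± E = 0.705000 ± 0.053046 = (0.651954, 0.758046)

Rounded to 4 decimal places:

(0.6520, 0.7580)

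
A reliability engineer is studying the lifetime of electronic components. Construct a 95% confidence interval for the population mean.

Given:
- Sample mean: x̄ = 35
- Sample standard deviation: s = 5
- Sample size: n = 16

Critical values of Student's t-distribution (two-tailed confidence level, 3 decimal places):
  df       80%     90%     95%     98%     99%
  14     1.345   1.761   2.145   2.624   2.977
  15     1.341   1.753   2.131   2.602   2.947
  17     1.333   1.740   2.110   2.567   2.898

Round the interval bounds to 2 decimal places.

The population standard deviation σ is unknown (only the sample standard deviation s is given), so use a t-interval with df = n - 1 = 16 - 1 = 15.

For 95% confidence with df = 15, t* = 2.131 (from t-table)

Standard error: SE = s/√n = 5/√16 = 1.250000

Margin of error: E = t* × SE = 2.131 × 1.250000 = 2.6637

T-interval: x̄ ± E = 35 ± 2.6637 = (32.3362, 37.6638)

Rounded to 2 decimal places:

(32.34, 37.66)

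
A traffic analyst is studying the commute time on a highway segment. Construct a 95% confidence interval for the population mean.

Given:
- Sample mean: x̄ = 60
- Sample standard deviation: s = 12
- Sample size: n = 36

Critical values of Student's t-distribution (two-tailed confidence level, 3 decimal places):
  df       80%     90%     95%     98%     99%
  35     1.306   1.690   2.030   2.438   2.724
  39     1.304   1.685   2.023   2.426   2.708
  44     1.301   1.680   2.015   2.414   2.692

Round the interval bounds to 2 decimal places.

The population standard deviation σ is unknown (only the sample standard deviation s is given), so use a t-interval with df = n - 1 = 36 - 1 = 35.

For 95% confidence with df = 35, t* = 2.030 (from t-table)

Standard error: SE = s/√n = 12/√36 = 2.000000

Margin of error: E = t* × SE = 2.030 × 2.000000 = 4.0600

T-interval: x̄ ± E = 60 ± 4.0600 = (55.9400, 64.0600)

Rounded to 2 decimal places:

(55.94, 64.06)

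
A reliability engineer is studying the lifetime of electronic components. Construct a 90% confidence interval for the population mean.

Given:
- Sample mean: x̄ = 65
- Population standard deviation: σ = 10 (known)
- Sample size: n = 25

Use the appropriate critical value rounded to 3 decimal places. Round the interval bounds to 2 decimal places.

The population standard deviation σ is known, so use a z-interval (standard normal critical value).

For 90% confidence, z* = 1.645 (from standard normal table)

Standard error: SE = σ/√n = 10/√25 = 2.000000

Margin of error: E = z* × SE = 1.645 × 2.000000 = 3.2900

Z-interval: x̄ ± E = 65 ± 3.2900 = (61.7100, 68.2900)

Rounded to 2 decimal places:

(61.71, 68.29)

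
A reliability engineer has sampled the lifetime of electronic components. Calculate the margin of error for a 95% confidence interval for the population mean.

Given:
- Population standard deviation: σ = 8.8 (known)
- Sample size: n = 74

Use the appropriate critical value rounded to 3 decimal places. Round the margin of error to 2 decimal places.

The population standard deviation σ is known, so use the z-interval margin of error formula.

For 95% confidence, z* = 1.96 (from standard normal table)

Margin of error formula for z-interval: E = z* × σ/√n

E = 1.96 × 8.8/√74
  = 1.96 × 1.022979
  = 2.0050

Rounded to 2 decimal places:

2.01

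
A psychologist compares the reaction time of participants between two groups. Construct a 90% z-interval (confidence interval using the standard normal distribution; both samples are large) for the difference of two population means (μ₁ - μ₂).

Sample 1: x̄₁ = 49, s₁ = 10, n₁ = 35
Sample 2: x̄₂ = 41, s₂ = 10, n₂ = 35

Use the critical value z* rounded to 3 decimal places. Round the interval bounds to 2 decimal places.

Both samples are large (n₁ = 35 ≥ 30, n₂ = 35 ≥ 30), so a z-interval for the difference of means applies.

Point estimate: x̄₁ - x̄₂ = 49 - 41 = 8

Standard error: SE = √(s₁²/n₁ + s₂²/n₂)
= √(10²/35 + 10²/35)
= √(2.857143 + 2.857143)
= 2.390457

For 90% confidence, z* = 1.645 (from standard normal table)
Margin of error: E = z* × SE = 1.645 × 2.390457 = 3.9323

Z-interval: (x̄₁ - x̄₂) ± E = 8 ± 3.9323 = (4.0677, 11.9323)

Rounded to 2 decimal places:

(4.07, 11.93)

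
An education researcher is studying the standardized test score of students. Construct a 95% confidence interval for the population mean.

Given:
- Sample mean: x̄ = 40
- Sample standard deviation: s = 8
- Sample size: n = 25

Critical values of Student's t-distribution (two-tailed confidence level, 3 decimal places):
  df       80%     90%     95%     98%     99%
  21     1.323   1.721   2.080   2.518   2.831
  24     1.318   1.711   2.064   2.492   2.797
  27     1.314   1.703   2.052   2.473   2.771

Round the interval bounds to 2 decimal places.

The population standard deviation σ is unknown (only the sample standard deviation s is given), so use a t-interval with df = n - 1 = 25 - 1 = 24.

For 95% confidence with df = 24, t* = 2.064 (from t-table)

Standard error: SE = s/√n = 8/√25 = 1.600000

Margin of error: E = t* × SE = 2.064 × 1.600000 = 3.3024

T-interval: x̄ ± E = 40 ± 3.3024 = (36.6976, 43.3024)

Rounded to 2 decimal places:

(36.70, 43.30)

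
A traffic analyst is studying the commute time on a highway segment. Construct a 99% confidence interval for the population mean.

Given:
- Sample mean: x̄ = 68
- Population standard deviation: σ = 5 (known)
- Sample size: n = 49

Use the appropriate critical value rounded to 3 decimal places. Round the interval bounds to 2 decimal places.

The population standard deviation σ is known, so use a z-interval (standard normal critical value).

For 99% confidence, z* = 2.576 (from standard normal table)

Standard error: SE = σ/√n = 5/√49 = 0.714286

Margin of error: E = z* × SE = 2.576 × 0.714286 = 1.8400

Z-interval: x̄ ± E = 68 ± 1.8400 = (66.1600, 69.8400)

Rounded to 2 decimal places:

(66.16, 69.84)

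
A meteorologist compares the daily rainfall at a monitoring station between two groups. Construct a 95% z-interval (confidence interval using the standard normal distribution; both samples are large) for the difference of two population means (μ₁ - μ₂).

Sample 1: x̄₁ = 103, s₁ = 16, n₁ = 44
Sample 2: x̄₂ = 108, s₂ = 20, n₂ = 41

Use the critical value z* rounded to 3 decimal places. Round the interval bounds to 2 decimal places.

Both samples are large (n₁ = 44 ≥ 30, n₂ = 41 ≥ 30), so a z-interval for the difference of means applies.

Point estimate: x̄₁ - x̄₂ = 103 - 108 = -5

Standard error: SE = √(s₁²/n₁ + s₂²/n₂)
= √(16²/44 + 20²/41)
= √(5.81818182 + 9.75609756)
= 3.94642615

For 95% confidence, z* = 1.96 (from standard normal table)
Margin of error: E = z* × SE = 1.96 × 3.94642615 = 7.734995

Z-interval: (x̄₁ - x̄₂) ± E = -5 ± 7.734995 = (-12.734995, 2.734995)

Rounded to 2 decimal places:

(-12.73, 2.73)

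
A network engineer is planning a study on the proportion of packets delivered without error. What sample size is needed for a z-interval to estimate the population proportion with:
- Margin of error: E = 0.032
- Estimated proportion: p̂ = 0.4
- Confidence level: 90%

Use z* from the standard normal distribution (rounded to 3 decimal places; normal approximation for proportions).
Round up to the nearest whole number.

Using z* for proportion z-interval (normal approximation).

For 90% confidence, z* = 1.645 (from standard normal table)

Sample size formula for proportion z-interval: n = z*²p̂(1-p̂)/E²

n = 1.645² × 0.4 × 0.6 / 0.032²
  = 2.706025 × 0.24 / 0.001024
  = 634.2246

Round up to the nearest whole number: n = 635

635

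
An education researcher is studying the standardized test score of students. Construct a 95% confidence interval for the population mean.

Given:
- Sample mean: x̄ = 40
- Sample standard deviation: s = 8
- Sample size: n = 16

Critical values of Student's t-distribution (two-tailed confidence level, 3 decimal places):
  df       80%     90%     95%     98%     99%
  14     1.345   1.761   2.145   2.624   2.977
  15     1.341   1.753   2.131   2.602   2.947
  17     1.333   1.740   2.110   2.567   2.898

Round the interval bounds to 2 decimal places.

The population standard deviation σ is unknown (only the sample standard deviation s is given), so use a t-interval with df = n - 1 = 16 - 1 = 15.

For 95% confidence with df = 15, t* = 2.131 (from t-table)

Standard error: SE = s/√n = 8/√16 = 2.000000

Margin of error: E = t* × SE = 2.131 × 2.000000 = 4.2620

T-interval: x̄ ± E = 40 ± 4.2620 = (35.7380, 44.2620)

Rounded to 2 decimal places:

(35.74, 44.26)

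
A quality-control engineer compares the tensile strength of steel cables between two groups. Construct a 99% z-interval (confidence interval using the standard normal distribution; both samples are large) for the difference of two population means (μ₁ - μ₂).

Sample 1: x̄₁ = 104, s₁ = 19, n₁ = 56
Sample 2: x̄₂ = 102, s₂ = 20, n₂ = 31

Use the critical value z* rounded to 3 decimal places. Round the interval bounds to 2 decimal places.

Both samples are large (n₁ = 56 ≥ 30, n₂ = 31 ≥ 30), so a z-interval for the difference of means applies.

Point estimate: x̄₁ - x̄₂ = 104 - 102 = 2

Standard error: SE = √(s₁²/n₁ + s₂²/n₂)
= √(19²/56 + 20²/31)
= √(6.446429 + 12.903226)
= 4.398824

For 99% confidence, z* = 2.576 (from standard normal table)
Margin of error: E = z* × SE = 2.576 × 4.398824 = 11.3314

Z-interval: (x̄₁ - x̄₂) ± E = 2 ± 11.3314 = (-9.3314, 13.3314)

Rounded to 2 decimal places:

(-9.33, 13.33)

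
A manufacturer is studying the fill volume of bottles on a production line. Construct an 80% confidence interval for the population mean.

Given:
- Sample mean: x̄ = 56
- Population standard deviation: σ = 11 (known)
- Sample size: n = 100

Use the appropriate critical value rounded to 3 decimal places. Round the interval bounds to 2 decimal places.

The population standard deviation σ is known, so use a z-interval (standard normal critical value).

For 80% confidence, z* = 1.282 (from standard normal table)

Standard error: SE = σ/√n = 11/√100 = 1.100000

Margin of error: E = z* × SE = 1.282 × 1.100000 = 1.4102

Z-interval: x̄ ± E = 56 ± 1.4102 = (54.5898, 57.4102)

Rounded to 2 decimal places:

(54.59, 57.41)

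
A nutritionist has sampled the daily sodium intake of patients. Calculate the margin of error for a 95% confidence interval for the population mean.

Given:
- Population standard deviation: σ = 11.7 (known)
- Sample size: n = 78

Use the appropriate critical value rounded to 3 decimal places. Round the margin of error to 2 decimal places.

The population standard deviation σ is known, so use the z-interval margin of error formula.

For 95% confidence, z* = 1.96 (from standard normal table)

Margin of error formula for z-interval: E = z* × σ/√n

E = 1.96 × 11.7/√78
  = 1.96 × 1.324764
  = 2.5965

Rounded to 2 decimal places:

2.60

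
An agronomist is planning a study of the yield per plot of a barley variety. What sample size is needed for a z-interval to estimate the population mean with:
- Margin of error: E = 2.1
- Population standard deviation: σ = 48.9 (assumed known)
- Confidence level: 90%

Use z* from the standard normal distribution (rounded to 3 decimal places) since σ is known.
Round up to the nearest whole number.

Using z* since population σ is known (z-interval formula).

For 90% confidence, z* = 1.645 (from standard normal table)

Sample size formula for z-interval: n = (z*σ/E)²

n = (1.645 × 48.9 / 2.1)²
  = (38.305000)²
  = 1467.2730

Round up to the nearest whole number: n = 1468

1468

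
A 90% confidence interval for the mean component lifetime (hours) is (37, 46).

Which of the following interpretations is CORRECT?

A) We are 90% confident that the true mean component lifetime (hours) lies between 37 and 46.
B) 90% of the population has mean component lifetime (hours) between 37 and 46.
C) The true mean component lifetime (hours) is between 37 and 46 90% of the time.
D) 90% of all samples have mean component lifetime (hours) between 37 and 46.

A confidence interval represents our confidence in the procedure, not a probability statement about the parameter.

Key concept: If we repeated this sampling process many times and computed a 90% CI each time, about 90% of those intervals would contain the true population parameter.

For this specific interval (37, 46):
- Midpoint (point estimate): 41.5
- Margin of error: 4.5

The correct interpretation is the one stating confidence that the true parameter lies in the interval — option A.

A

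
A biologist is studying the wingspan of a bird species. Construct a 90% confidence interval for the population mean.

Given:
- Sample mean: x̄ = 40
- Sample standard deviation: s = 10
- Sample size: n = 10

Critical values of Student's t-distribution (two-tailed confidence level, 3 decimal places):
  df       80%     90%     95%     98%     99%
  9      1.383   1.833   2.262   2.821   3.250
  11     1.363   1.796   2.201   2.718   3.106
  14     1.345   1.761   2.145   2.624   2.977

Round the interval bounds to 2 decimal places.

The population standard deviation σ is unknown (only the sample standard deviation s is given), so use a t-interval with df = n - 1 = 10 - 1 = 9.

For 90% confidence with df = 9, t* = 1.833 (from t-table)

Standard error: SE = s/√n = 10/√10 = 3.162278

Margin of error: E = t* × SE = 1.833 × 3.162278 = 5.7965

T-interval: x̄ ± E = 40 ± 5.7965 = (34.2035, 45.7965)

Rounded to 2 decimal places:

(34.20, 45.80)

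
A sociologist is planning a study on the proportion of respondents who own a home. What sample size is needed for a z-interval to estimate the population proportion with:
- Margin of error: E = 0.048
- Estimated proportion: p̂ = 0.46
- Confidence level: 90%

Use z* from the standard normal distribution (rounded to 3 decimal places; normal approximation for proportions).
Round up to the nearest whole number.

Using z* for proportion z-interval (normal approximation).

For 90% confidence, z* = 1.645 (from standard normal table)

Sample size formula for proportion z-interval: n = z*²p̂(1-p̂)/E²

n = 1.645² × 0.46 × 0.54 / 0.048²
  = 2.706025 × 0.2484 / 0.002304
  = 291.7433

Round up to the nearest whole number: n = 292

292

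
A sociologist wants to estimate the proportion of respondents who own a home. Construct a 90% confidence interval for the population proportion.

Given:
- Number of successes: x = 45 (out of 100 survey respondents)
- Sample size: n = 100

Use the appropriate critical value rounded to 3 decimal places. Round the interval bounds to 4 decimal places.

Sample proportion: p̂ = 45/100 = 0.450000

Check conditions for normal approximation:
  np̂ = 45 ≥ 10 ✓
  n(1-p̂) = 55 ≥ 10 ✓

The sample is large enough, so use a z-interval (normal approximation) for the proportion.

For 90% confidence, z* = 1.645 (from standard normal table)

Standard error: SE = √(p̂(1-p̂)/n) = √(0.450000×0.550000/100) = 0.04974937

Margin of error: E = z* × SE = 1.645 × 0.04974937 = 0.081838

Z-interval: p̂ ± E = 0.450000 ± 0.081838 = (0.368162, 0.531838)

Rounded to 4 decimal places:

(0.3682, 0.5318)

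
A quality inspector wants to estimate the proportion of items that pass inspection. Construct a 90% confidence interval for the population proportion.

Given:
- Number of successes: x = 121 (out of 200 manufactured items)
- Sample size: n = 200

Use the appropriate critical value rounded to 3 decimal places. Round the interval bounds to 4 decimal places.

Sample proportion: p̂ = 121/200 = 0.605000

Check conditions for normal approximation:
  np̂ = 121 ≥ 10 ✓
  n(1-p̂) = 79 ≥ 10 ✓

The sample is large enough, so use a z-interval (normal approximation) for the proportion.

For 90% confidence, z* = 1.645 (from standard normal table)

Standard error: SE = √(p̂(1-p̂)/n) = √(0.605000×0.395000/200) = 0.03456696

Margin of error: E = z* × SE = 1.645 × 0.03456696 = 0.056863

Z-interval: p̂ ± E = 0.605000 ± 0.056863 = (0.548137, 0.661863)

Rounded to 4 decimal places:

(0.5481, 0.6619)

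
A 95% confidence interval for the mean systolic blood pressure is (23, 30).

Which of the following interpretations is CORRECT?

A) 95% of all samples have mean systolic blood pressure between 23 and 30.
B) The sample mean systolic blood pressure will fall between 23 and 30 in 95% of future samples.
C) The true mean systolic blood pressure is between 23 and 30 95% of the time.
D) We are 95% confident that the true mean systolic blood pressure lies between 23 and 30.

A confidence interval represents our confidence in the procedure, not a probability statement about the parameter.

Key concept: If we repeated this sampling process many times and computed a 95% CI each time, about 95% of those intervals would contain the true population parameter.

For this specific interval (23, 30):
- Midpoint (point estimate): 26.5
- Margin of error: 3.5

The correct interpretation is the one stating confidence that the true parameter lies in the interval — option D.

D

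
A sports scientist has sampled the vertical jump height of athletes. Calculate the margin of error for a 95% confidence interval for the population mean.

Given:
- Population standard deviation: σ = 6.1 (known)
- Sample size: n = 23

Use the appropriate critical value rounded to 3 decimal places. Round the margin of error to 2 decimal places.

The population standard deviation σ is known, so use the z-interval margin of error formula.

For 95% confidence, z* = 1.96 (from standard normal table)

Margin of error formula for z-interval: E = z* × σ/√n

E = 1.96 × 6.1/√23
  = 1.96 × 1.271938
  = 2.4930

Rounded to 2 decimal places:

2.49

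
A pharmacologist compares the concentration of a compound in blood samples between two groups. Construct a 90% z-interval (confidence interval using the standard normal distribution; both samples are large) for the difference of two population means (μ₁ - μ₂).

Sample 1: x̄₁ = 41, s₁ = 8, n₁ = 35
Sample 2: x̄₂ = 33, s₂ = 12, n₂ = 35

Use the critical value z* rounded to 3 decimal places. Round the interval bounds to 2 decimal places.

Both samples are large (n₁ = 35 ≥ 30, n₂ = 35 ≥ 30), so a z-interval for the difference of means applies.

Point estimate: x̄₁ - x̄₂ = 41 - 33 = 8

Standard error: SE = √(s₁²/n₁ + s₂²/n₂)
= √(8²/35 + 12²/35)
= √(1.828571 + 4.114286)
= 2.437798

For 90% confidence, z* = 1.645 (from standard normal table)
Margin of error: E = z* × SE = 1.645 × 2.437798 = 4.0102

Z-interval: (x̄₁ - x̄₂) ± E = 8 ± 4.0102 = (3.9898, 12.0102)

Rounded to 2 decimal places:

(3.99, 12.01)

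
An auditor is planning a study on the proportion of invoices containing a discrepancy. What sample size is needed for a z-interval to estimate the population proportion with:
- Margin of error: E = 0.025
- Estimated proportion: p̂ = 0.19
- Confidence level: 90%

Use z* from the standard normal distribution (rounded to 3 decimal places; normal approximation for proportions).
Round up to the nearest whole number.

Using z* for proportion z-interval (normal approximation).

For 90% confidence, z* = 1.645 (from standard normal table)

Sample size formula for proportion z-interval: n = z*²p̂(1-p̂)/E²

n = 1.645² × 0.19 × 0.81 / 0.025²
  = 2.706025 × 0.1539 / 0.000625
  = 666.3316

Round up to the nearest whole number: n = 667

667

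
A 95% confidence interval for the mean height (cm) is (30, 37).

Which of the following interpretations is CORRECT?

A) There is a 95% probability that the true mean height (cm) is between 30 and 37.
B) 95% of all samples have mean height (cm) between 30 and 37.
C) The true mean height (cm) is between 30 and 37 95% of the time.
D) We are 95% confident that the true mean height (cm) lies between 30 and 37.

A confidence interval represents our confidence in the procedure, not a probability statement about the parameter.

Key concept: If we repeated this sampling process many times and computed a 95% CI each time, about 95% of those intervals would contain the true population parameter.

For this specific interval (30, 37):
- Midpoint (point estimate): 33.5
- Margin of error: 3.5

The correct interpretation is the one stating confidence that the true parameter lies in the interval — option D.

D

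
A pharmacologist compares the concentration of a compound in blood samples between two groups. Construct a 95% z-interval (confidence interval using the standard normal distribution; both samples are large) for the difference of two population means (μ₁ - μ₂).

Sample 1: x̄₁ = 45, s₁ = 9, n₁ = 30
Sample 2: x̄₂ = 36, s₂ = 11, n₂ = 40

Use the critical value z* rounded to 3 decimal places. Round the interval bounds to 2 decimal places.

Both samples are large (n₁ = 30 ≥ 30, n₂ = 40 ≥ 30), so a z-interval for the difference of means applies.

Point estimate: x̄₁ - x̄₂ = 45 - 36 = 9

Standard error: SE = √(s₁²/n₁ + s₂²/n₂)
= √(9²/30 + 11²/40)
= √(2.700000 + 3.025000)
= 2.392697

For 95% confidence, z* = 1.96 (from standard normal table)
Margin of error: E = z* × SE = 1.96 × 2.392697 = 4.6897

Z-interval: (x̄₁ - x̄₂) ± E = 9 ± 4.6897 = (4.3103, 13.6897)

Rounded to 2 decimal places:

(4.31, 13.69)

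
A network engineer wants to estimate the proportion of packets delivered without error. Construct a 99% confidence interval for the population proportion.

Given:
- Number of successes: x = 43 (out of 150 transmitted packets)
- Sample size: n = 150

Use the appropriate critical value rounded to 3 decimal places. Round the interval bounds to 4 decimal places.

Sample proportion: p̂ = 43/150 = 0.286667

Check conditions for normal approximation:
  np̂ = 43 ≥ 10 ✓
  n(1-p̂) = 107 ≥ 10 ✓

The sample is large enough, so use a z-interval (normal approximation) for the proportion.

For 99% confidence, z* = 2.576 (from standard normal table)

Standard error: SE = √(p̂(1-p̂)/n) = √(0.286667×0.713333/150) = 0.03692234

Margin of error: E = z* × SE = 2.576 × 0.03692234 = 0.095112

Z-interval: p̂ ± E = 0.286667 ± 0.095112 = (0.191555, 0.381779)

Rounded to 4 decimal places:

(0.1916, 0.3818)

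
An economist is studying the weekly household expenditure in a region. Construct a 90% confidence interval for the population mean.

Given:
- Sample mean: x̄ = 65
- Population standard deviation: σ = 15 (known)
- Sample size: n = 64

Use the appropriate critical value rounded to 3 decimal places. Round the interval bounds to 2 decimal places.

The population standard deviation σ is known, so use a z-interval (standard normal critical value).

For 90% confidence, z* = 1.645 (from standard normal table)

Standard error: SE = σ/√n = 15/√64 = 1.875000

Margin of error: E = z* × SE = 1.645 × 1.875000 = 3.0844

Z-interval: x̄ ± E = 65 ± 3.0844 = (61.9156, 68.0844)

Rounded to 2 decimal places:

(61.92, 68.08)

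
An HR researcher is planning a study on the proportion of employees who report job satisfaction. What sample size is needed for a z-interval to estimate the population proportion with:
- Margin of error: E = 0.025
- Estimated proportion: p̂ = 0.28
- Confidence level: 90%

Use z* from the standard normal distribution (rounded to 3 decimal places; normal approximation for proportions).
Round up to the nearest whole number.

Using z* for proportion z-interval (normal approximation).

For 90% confidence, z* = 1.645 (from standard normal table)

Sample size formula for proportion z-interval: n = z*²p̂(1-p̂)/E²

n = 1.645² × 0.28 × 0.72 / 0.025²
  = 2.706025 × 0.2016 / 0.000625
  = 872.8554

Round up to the nearest whole number: n = 873

873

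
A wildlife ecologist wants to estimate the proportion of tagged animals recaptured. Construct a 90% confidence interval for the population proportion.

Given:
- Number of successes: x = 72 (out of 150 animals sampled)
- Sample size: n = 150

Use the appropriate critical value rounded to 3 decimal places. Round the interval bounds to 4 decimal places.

Sample proportion: p̂ = 72/150 = 0.480000

Check conditions for normal approximation:
  np̂ = 72 ≥ 10 ✓
  n(1-p̂) = 78 ≥ 10 ✓

The sample is large enough, so use a z-interval (normal approximation) for the proportion.

For 90% confidence, z* = 1.645 (from standard normal table)

Standard error: SE = √(p̂(1-p̂)/n) = √(0.480000×0.520000/150) = 0.04079216

Margin of error: E = z* × SE = 1.645 × 0.04079216 = 0.067103

Z-interval: p̂ ± E = 0.480000 ± 0.067103 = (0.412897, 0.547103)

Rounded to 4 decimal places:

(0.4129, 0.5471)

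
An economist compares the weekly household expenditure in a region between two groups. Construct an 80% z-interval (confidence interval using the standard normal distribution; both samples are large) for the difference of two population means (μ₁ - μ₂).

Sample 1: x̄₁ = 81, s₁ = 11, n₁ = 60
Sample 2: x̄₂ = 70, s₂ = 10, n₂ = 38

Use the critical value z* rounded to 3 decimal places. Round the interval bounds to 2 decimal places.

Both samples are large (n₁ = 60 ≥ 30, n₂ = 38 ≥ 30), so a z-interval for the difference of means applies.

Point estimate: x̄₁ - x̄₂ = 81 - 70 = 11

Standard error: SE = √(s₁²/n₁ + s₂²/n₂)
= √(11²/60 + 10²/38)
= √(2.016667 + 2.631579)
= 2.155979

For 80% confidence, z* = 1.282 (from standard normal table)
Margin of error: E = z* × SE = 1.282 × 2.155979 = 2.7640

Z-interval: (x̄₁ - x̄₂) ± E = 11 ± 2.7640 = (8.2360, 13.7640)

Rounded to 2 decimal places:

(8.24, 13.76)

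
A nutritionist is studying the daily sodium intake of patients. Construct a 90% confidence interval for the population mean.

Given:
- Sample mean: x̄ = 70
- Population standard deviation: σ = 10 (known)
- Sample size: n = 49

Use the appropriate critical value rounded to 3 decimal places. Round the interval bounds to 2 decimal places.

The population standard deviation σ is known, so use a z-interval (standard normal critical value).

For 90% confidence, z* = 1.645 (from standard normal table)

Standard error: SE = σ/√n = 10/√49 = 1.428571

Margin of error: E = z* × SE = 1.645 × 1.428571 = 2.3500

Z-interval: x̄ ± E = 70 ± 2.3500 = (67.6500, 72.3500)

Rounded to 2 decimal places:

(67.65, 72.35)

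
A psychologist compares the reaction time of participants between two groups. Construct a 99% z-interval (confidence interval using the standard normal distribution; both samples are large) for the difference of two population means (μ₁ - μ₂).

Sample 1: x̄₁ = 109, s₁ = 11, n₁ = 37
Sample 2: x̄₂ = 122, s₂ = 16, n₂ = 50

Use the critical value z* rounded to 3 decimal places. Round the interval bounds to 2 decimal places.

Both samples are large (n₁ = 37 ≥ 30, n₂ = 50 ≥ 30), so a z-interval for the difference of means applies.

Point estimate: x̄₁ - x̄₂ = 109 - 122 = -13

Standard error: SE = √(s₁²/n₁ + s₂²/n₂)
= √(11²/37 + 16²/50)
= √(3.270270 + 5.120000)
= 2.896596

For 99% confidence, z* = 2.576 (from standard normal table)
Margin of error: E = z* × SE = 2.576 × 2.896596 = 7.4616

Z-interval: (x̄₁ - x̄₂) ± E = -13 ± 7.4616 = (-20.4616, -5.5384)

Rounded to 2 decimal places:

(-20.46, -5.54)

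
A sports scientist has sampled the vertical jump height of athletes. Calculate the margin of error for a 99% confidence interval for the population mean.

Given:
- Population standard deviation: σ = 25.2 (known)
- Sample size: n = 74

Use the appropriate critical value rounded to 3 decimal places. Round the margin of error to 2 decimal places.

The population standard deviation σ is known, so use the z-interval margin of error formula.

For 99% confidence, z* = 2.576 (from standard normal table)

Margin of error formula for z-interval: E = z* × σ/√n

E = 2.576 × 25.2/√74
  = 2.576 × 2.929440
  = 7.5462

Rounded to 2 decimal places:

7.55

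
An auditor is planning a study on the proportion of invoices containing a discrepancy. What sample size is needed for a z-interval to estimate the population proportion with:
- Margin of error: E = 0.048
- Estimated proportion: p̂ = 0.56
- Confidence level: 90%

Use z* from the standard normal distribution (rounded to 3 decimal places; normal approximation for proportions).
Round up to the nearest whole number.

Using z* for proportion z-interval (normal approximation).

For 90% confidence, z* = 1.645 (from standard normal table)

Sample size formula for proportion z-interval: n = z*²p̂(1-p̂)/E²

n = 1.645² × 0.56 × 0.44 / 0.048²
  = 2.706025 × 0.2464 / 0.002304
  = 289.3943

Round up to the nearest whole number: n = 290

290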